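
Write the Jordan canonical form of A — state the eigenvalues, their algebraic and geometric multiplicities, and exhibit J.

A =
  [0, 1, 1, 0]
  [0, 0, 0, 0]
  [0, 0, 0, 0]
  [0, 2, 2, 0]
J_2(0) ⊕ J_1(0) ⊕ J_1(0)

The characteristic polynomial is
  det(x·I − A) = x^4

Eigenvalues and multiplicities (the geometric multiplicity of λ is n − rank(A − λI), which equals the number of Jordan blocks for λ):
  λ = 0: algebraic multiplicity = 4, geometric multiplicity = 3

Determining the block sizes for each eigenvalue:
  λ = 0: 3 blocks summing to 4 forces exactly one block of size 2 and the rest size 1 → block sizes [2, 1, 1]

Assembling the blocks gives a Jordan form
J =
  [0, 1, 0, 0]
  [0, 0, 0, 0]
  [0, 0, 0, 0]
  [0, 0, 0, 0]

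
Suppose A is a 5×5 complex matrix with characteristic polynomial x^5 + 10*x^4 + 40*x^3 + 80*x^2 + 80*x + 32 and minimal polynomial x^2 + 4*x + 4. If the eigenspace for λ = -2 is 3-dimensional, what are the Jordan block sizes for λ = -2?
Block sizes for λ = -2: [2, 2, 1]

Step 1 — from the characteristic polynomial, algebraic multiplicity of λ = -2 is 5. From dim ker(A − (-2)·I) = 3, there are exactly 3 Jordan blocks for λ = -2.
Step 2 — from the minimal polynomial, the factor (x + 2)^2 tells us the largest block for λ = -2 has size 2.
Step 3 — with total size 5, 3 blocks, and largest block 2, the block sizes (in nonincreasing order) are [2, 2, 1].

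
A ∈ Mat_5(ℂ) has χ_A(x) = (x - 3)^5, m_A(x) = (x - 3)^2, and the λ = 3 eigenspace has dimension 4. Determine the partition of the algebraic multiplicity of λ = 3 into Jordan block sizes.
Block sizes for λ = 3: [2, 1, 1, 1]

Step 1 — from the characteristic polynomial, algebraic multiplicity of λ = 3 is 5. From dim ker(A − (3)·I) = 4, there are exactly 4 Jordan blocks for λ = 3.
Step 2 — from the minimal polynomial, the factor (x − 3)^2 tells us the largest block for λ = 3 has size 2.
Step 3 — with total size 5, 4 blocks, and largest block 2, the block sizes (in nonincreasing order) are [2, 1, 1, 1].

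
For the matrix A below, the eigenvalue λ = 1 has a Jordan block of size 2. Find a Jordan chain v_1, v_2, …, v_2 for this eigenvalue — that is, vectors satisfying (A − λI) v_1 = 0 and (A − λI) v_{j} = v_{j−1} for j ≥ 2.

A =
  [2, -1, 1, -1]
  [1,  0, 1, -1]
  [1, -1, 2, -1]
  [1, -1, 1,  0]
A Jordan chain for λ = 1 of length 2:
v_1 = (1, 1, 1, 1)ᵀ
v_2 = (1, 0, 0, 0)ᵀ

Let N = A − (1)·I. We want v_2 with N^2 v_2 = 0 but N^1 v_2 ≠ 0; then v_{j-1} := N · v_j for j = 2, …, 2.

Pick v_2 = (1, 0, 0, 0)ᵀ.
Then v_1 = N · v_2 = (1, 1, 1, 1)ᵀ.

Sanity check: (A − (1)·I) v_1 = (0, 0, 0, 0)ᵀ = 0. ✓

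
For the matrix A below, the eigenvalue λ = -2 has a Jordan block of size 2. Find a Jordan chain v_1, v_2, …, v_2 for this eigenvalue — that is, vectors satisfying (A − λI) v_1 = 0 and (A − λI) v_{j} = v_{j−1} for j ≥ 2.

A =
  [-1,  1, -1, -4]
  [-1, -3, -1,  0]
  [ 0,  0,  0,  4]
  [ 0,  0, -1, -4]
A Jordan chain for λ = -2 of length 2:
v_1 = (1, -1, 0, 0)ᵀ
v_2 = (1, 0, 0, 0)ᵀ

Let N = A − (-2)·I. We want v_2 with N^2 v_2 = 0 but N^1 v_2 ≠ 0; then v_{j-1} := N · v_j for j = 2, …, 2.

Pick v_2 = (1, 0, 0, 0)ᵀ.
Then v_1 = N · v_2 = (1, -1, 0, 0)ᵀ.

Sanity check: (A − (-2)·I) v_1 = (0, 0, 0, 0)ᵀ = 0. ✓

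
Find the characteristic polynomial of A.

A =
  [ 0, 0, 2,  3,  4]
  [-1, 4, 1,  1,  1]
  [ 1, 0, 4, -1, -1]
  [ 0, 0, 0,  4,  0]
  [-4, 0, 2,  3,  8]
x^5 - 20*x^4 + 160*x^3 - 640*x^2 + 1280*x - 1024

Expanding det(x·I − A) (e.g. by cofactor expansion or by noting that A is similar to its Jordan form J, which has the same characteristic polynomial as A) gives
  χ_A(x) = x^5 - 20*x^4 + 160*x^3 - 640*x^2 + 1280*x - 1024
which factors as (x - 4)^5. The eigenvalues (with algebraic multiplicities) are λ = 4 with multiplicity 5.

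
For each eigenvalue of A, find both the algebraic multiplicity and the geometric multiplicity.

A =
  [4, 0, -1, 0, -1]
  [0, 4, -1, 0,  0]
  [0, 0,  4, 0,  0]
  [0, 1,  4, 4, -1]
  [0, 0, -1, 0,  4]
λ = 4: alg = 5, geom = 2

Step 1 — factor the characteristic polynomial to read off the algebraic multiplicities:
  χ_A(x) = (x - 4)^5

Step 2 — compute geometric multiplicities via the rank-nullity identity g(λ) = n − rank(A − λI):
  rank(A − (4)·I) = 3, so dim ker(A − (4)·I) = n − 3 = 2

Summary:
  λ = 4: algebraic multiplicity = 5, geometric multiplicity = 2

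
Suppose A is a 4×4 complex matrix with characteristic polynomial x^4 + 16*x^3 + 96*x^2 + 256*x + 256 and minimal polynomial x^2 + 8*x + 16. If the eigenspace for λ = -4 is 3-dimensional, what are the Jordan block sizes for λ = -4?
Block sizes for λ = -4: [2, 1, 1]

Step 1 — from the characteristic polynomial, algebraic multiplicity of λ = -4 is 4. From dim ker(A − (-4)·I) = 3, there are exactly 3 Jordan blocks for λ = -4.
Step 2 — from the minimal polynomial, the factor (x + 4)^2 tells us the largest block for λ = -4 has size 2.
Step 3 — with total size 4, 3 blocks, and largest block 2, the block sizes (in nonincreasing order) are [2, 1, 1].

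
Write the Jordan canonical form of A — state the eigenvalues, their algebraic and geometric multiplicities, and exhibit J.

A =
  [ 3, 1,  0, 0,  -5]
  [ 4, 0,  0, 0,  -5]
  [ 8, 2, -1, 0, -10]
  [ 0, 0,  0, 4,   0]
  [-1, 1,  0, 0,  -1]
J_2(-1) ⊕ J_1(-1) ⊕ J_1(4) ⊕ J_1(4)

The characteristic polynomial is
  det(x·I − A) = x^5 - 5*x^4 - 5*x^3 + 25*x^2 + 40*x + 16 = (x - 4)^2*(x + 1)^3

Eigenvalues and multiplicities (the geometric multiplicity of λ is n − rank(A − λI), which equals the number of Jordan blocks for λ):
  λ = -1: algebraic multiplicity = 3, geometric multiplicity = 2
  λ = 4: algebraic multiplicity = 2, geometric multiplicity = 2

Determining the block sizes for each eigenvalue:
  λ = -1: 2 blocks summing to 3 forces exactly one block of size 2 and the rest size 1 → block sizes [2, 1]
  λ = 4: gm = am = 2, so every block has size 1 → block sizes [1, 1]

Assembling the blocks gives a Jordan form
J =
  [-1,  1,  0, 0, 0]
  [ 0, -1,  0, 0, 0]
  [ 0,  0, -1, 0, 0]
  [ 0,  0,  0, 4, 0]
  [ 0,  0,  0, 0, 4]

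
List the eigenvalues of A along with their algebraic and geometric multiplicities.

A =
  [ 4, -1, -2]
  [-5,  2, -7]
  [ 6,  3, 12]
λ = 6: alg = 3, geom = 1

Step 1 — factor the characteristic polynomial to read off the algebraic multiplicities:
  χ_A(x) = (x - 6)^3

Step 2 — compute geometric multiplicities via the rank-nullity identity g(λ) = n − rank(A − λI):
  rank(A − (6)·I) = 2, so dim ker(A − (6)·I) = n − 2 = 1

Summary:
  λ = 6: algebraic multiplicity = 3, geometric multiplicity = 1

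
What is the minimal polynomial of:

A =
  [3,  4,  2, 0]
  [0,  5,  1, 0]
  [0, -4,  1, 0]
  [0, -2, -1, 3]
x^2 - 6*x + 9

The characteristic polynomial is χ_A(x) = (x - 3)^4, so the eigenvalues are known. The minimal polynomial is
  m_A(x) = Π_λ (x − λ)^{k_λ}
where k_λ is the size of the *largest* Jordan block for λ (equivalently, the smallest k with (A − λI)^k v = 0 for every generalised eigenvector v of λ).

  λ = 3: largest Jordan block has size 2, contributing (x − 3)^2

So m_A(x) = (x - 3)^2 = x^2 - 6*x + 9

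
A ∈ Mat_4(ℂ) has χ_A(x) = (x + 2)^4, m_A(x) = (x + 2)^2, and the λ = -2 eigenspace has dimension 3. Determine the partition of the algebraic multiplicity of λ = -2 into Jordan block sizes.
Block sizes for λ = -2: [2, 1, 1]

Step 1 — from the characteristic polynomial, algebraic multiplicity of λ = -2 is 4. From dim ker(A − (-2)·I) = 3, there are exactly 3 Jordan blocks for λ = -2.
Step 2 — from the minimal polynomial, the factor (x + 2)^2 tells us the largest block for λ = -2 has size 2.
Step 3 — with total size 4, 3 blocks, and largest block 2, the block sizes (in nonincreasing order) are [2, 1, 1].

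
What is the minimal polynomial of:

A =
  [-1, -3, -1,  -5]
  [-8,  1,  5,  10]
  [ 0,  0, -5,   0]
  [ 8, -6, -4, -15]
x^3 + 15*x^2 + 75*x + 125

The characteristic polynomial is χ_A(x) = (x + 5)^4, so the eigenvalues are known. The minimal polynomial is
  m_A(x) = Π_λ (x − λ)^{k_λ}
where k_λ is the size of the *largest* Jordan block for λ (equivalently, the smallest k with (A − λI)^k v = 0 for every generalised eigenvector v of λ).

  λ = -5: largest Jordan block has size 3, contributing (x + 5)^3

So m_A(x) = (x + 5)^3 = x^3 + 15*x^2 + 75*x + 125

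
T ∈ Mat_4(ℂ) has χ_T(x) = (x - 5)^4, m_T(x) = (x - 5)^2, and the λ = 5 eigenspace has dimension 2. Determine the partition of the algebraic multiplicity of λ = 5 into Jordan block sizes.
Block sizes for λ = 5: [2, 2]

Step 1 — from the characteristic polynomial, algebraic multiplicity of λ = 5 is 4. From dim ker(T − (5)·I) = 2, there are exactly 2 Jordan blocks for λ = 5.
Step 2 — from the minimal polynomial, the factor (x − 5)^2 tells us the largest block for λ = 5 has size 2.
Step 3 — with total size 4, 2 blocks, and largest block 2, the block sizes (in nonincreasing order) are [2, 2].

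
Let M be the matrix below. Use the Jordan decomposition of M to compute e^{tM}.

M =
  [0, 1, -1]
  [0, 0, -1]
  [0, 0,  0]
e^{tM} =
  [1, t, -t^2/2 - t]
  [0, 1, -t]
  [0, 0, 1]

Strategy: write M = P · J · P⁻¹ where J is a Jordan canonical form, so e^{tM} = P · e^{tJ} · P⁻¹, and e^{tJ} can be computed block-by-block.

M has Jordan form
J =
  [0, 1, 0]
  [0, 0, 1]
  [0, 0, 0]
(up to reordering of blocks).

Per-block formulas:
  For a 3×3 Jordan block J_3(0): exp(t · J_3(0)) = e^(0t)·(I + t·N + (t^2/2)·N^2), where N is the 3×3 nilpotent shift.

After assembling e^{tJ} and conjugating by P, we get:

e^{tM} =
  [1, t, -t^2/2 - t]
  [0, 1, -t]
  [0, 0, 1]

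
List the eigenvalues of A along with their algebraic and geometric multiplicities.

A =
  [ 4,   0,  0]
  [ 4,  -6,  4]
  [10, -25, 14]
λ = 4: alg = 3, geom = 2

Step 1 — factor the characteristic polynomial to read off the algebraic multiplicities:
  χ_A(x) = (x - 4)^3

Step 2 — compute geometric multiplicities via the rank-nullity identity g(λ) = n − rank(A − λI):
  rank(A − (4)·I) = 1, so dim ker(A − (4)·I) = n − 1 = 2

Summary:
  λ = 4: algebraic multiplicity = 3, geometric multiplicity = 2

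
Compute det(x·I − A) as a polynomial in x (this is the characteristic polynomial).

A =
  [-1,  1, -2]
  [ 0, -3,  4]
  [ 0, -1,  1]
x^3 + 3*x^2 + 3*x + 1

Expanding det(x·I − A) (e.g. by cofactor expansion or by noting that A is similar to its Jordan form J, which has the same characteristic polynomial as A) gives
  χ_A(x) = x^3 + 3*x^2 + 3*x + 1
which factors as (x + 1)^3. The eigenvalues (with algebraic multiplicities) are λ = -1 with multiplicity 3.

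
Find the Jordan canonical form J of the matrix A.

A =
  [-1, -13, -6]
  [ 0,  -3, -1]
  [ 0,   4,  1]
J_3(-1)

The characteristic polynomial is
  det(x·I − A) = x^3 + 3*x^2 + 3*x + 1 = (x + 1)^3

Eigenvalues and multiplicities (the geometric multiplicity of λ is n − rank(A − λI), which equals the number of Jordan blocks for λ):
  λ = -1: algebraic multiplicity = 3, geometric multiplicity = 1

Determining the block sizes for each eigenvalue:
  λ = -1: one block (gm = 1), so the single block has size am = 3 → block sizes [3]

Assembling the blocks gives a Jordan form
J =
  [-1,  1,  0]
  [ 0, -1,  1]
  [ 0,  0, -1]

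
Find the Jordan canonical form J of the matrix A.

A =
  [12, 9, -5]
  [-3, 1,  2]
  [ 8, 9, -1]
J_3(4)

The characteristic polynomial is
  det(x·I − A) = x^3 - 12*x^2 + 48*x - 64 = (x - 4)^3

Eigenvalues and multiplicities (the geometric multiplicity of λ is n − rank(A − λI), which equals the number of Jordan blocks for λ):
  λ = 4: algebraic multiplicity = 3, geometric multiplicity = 1

Determining the block sizes for each eigenvalue:
  λ = 4: one block (gm = 1), so the single block has size am = 3 → block sizes [3]

Assembling the blocks gives a Jordan form
J =
  [4, 1, 0]
  [0, 4, 1]
  [0, 0, 4]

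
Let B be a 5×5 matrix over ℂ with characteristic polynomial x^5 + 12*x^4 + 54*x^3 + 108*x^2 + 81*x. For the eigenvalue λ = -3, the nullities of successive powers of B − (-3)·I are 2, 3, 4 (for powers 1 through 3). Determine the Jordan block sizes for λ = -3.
Block sizes for λ = -3: [3, 1]

From the dimensions of kernels of powers, the number of Jordan blocks of size at least j is d_j − d_{j−1} where d_j = dim ker(N^j) (with d_0 = 0). Computing the differences gives [2, 1, 1].
The number of blocks of size exactly k is (#blocks of size ≥ k) − (#blocks of size ≥ k + 1), so the partition is: 1 block(s) of size 1, 1 block(s) of size 3.
In nonincreasing order the block sizes are [3, 1].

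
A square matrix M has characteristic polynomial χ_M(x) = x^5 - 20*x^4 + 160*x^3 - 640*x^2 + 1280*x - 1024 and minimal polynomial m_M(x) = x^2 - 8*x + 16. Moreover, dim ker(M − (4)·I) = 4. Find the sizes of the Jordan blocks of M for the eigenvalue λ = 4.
Block sizes for λ = 4: [2, 1, 1, 1]

Step 1 — from the characteristic polynomial, algebraic multiplicity of λ = 4 is 5. From dim ker(M − (4)·I) = 4, there are exactly 4 Jordan blocks for λ = 4.
Step 2 — from the minimal polynomial, the factor (x − 4)^2 tells us the largest block for λ = 4 has size 2.
Step 3 — with total size 5, 4 blocks, and largest block 2, the block sizes (in nonincreasing order) are [2, 1, 1, 1].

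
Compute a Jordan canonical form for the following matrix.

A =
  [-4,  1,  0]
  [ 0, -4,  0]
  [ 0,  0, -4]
J_2(-4) ⊕ J_1(-4)

The characteristic polynomial is
  det(x·I − A) = x^3 + 12*x^2 + 48*x + 64 = (x + 4)^3

Eigenvalues and multiplicities (the geometric multiplicity of λ is n − rank(A − λI), which equals the number of Jordan blocks for λ):
  λ = -4: algebraic multiplicity = 3, geometric multiplicity = 2

Determining the block sizes for each eigenvalue:
  λ = -4: 2 blocks summing to 3 forces exactly one block of size 2 and the rest size 1 → block sizes [2, 1]

Assembling the blocks gives a Jordan form
J =
  [-4,  1,  0]
  [ 0, -4,  0]
  [ 0,  0, -4]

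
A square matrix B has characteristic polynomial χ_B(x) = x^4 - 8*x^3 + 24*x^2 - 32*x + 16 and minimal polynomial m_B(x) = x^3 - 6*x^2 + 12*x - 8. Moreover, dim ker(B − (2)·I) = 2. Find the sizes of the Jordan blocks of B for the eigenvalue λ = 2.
Block sizes for λ = 2: [3, 1]

Step 1 — from the characteristic polynomial, algebraic multiplicity of λ = 2 is 4. From dim ker(B − (2)·I) = 2, there are exactly 2 Jordan blocks for λ = 2.
Step 2 — from the minimal polynomial, the factor (x − 2)^3 tells us the largest block for λ = 2 has size 3.
Step 3 — with total size 4, 2 blocks, and largest block 3, the block sizes (in nonincreasing order) are [3, 1].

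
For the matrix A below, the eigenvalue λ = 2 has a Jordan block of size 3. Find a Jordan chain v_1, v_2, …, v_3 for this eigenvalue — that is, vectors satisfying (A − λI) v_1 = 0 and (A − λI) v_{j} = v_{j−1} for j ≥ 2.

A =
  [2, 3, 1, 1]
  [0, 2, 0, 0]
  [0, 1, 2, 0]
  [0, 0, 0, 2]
A Jordan chain for λ = 2 of length 3:
v_1 = (1, 0, 0, 0)ᵀ
v_2 = (3, 0, 1, 0)ᵀ
v_3 = (0, 1, 0, 0)ᵀ

Let N = A − (2)·I. We want v_3 with N^3 v_3 = 0 but N^2 v_3 ≠ 0; then v_{j-1} := N · v_j for j = 3, …, 2.

Pick v_3 = (0, 1, 0, 0)ᵀ.
Then v_2 = N · v_3 = (3, 0, 1, 0)ᵀ.
Then v_1 = N · v_2 = (1, 0, 0, 0)ᵀ.

Sanity check: (A − (2)·I) v_1 = (0, 0, 0, 0)ᵀ = 0. ✓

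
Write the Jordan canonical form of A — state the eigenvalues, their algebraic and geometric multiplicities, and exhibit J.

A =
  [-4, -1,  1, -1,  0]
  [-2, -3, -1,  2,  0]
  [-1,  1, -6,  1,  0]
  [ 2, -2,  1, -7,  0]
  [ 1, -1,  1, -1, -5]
J_3(-5) ⊕ J_1(-5) ⊕ J_1(-5)

The characteristic polynomial is
  det(x·I − A) = x^5 + 25*x^4 + 250*x^3 + 1250*x^2 + 3125*x + 3125 = (x + 5)^5

Eigenvalues and multiplicities (the geometric multiplicity of λ is n − rank(A − λI), which equals the number of Jordan blocks for λ):
  λ = -5: algebraic multiplicity = 5, geometric multiplicity = 3

Determining the block sizes for each eigenvalue:
  λ = -5: with am = 5 and gm = 3, the partition is not yet determined (e.g. several partitions of 5 into 3 parts exist). Let N = A − (-5)·I. Computing rank(N^1) = 2, rank(N^2) = 1, rank(N^3) = 0; the number of blocks of size ≥ j is rank(N^{j−1}) − rank(N^j), giving [3, 1, 1]. So we have 1 block(s) of size 3, 2 block(s) of size 1 → block sizes [3, 1, 1]

Assembling the blocks gives a Jordan form
J =
  [-5,  1,  0,  0,  0]
  [ 0, -5,  1,  0,  0]
  [ 0,  0, -5,  0,  0]
  [ 0,  0,  0, -5,  0]
  [ 0,  0,  0,  0, -5]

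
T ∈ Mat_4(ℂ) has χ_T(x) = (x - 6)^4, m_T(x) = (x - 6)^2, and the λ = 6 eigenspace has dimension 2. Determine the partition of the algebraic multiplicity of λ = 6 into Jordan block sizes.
Block sizes for λ = 6: [2, 2]

Step 1 — from the characteristic polynomial, algebraic multiplicity of λ = 6 is 4. From dim ker(T − (6)·I) = 2, there are exactly 2 Jordan blocks for λ = 6.
Step 2 — from the minimal polynomial, the factor (x − 6)^2 tells us the largest block for λ = 6 has size 2.
Step 3 — with total size 4, 2 blocks, and largest block 2, the block sizes (in nonincreasing order) are [2, 2].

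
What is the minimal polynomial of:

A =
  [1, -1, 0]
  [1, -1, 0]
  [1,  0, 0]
x^3

The characteristic polynomial is χ_A(x) = x^3, so the eigenvalues are known. The minimal polynomial is
  m_A(x) = Π_λ (x − λ)^{k_λ}
where k_λ is the size of the *largest* Jordan block for λ (equivalently, the smallest k with (A − λI)^k v = 0 for every generalised eigenvector v of λ).

  λ = 0: largest Jordan block has size 3, contributing (x − 0)^3

So m_A(x) = x^3 = x^3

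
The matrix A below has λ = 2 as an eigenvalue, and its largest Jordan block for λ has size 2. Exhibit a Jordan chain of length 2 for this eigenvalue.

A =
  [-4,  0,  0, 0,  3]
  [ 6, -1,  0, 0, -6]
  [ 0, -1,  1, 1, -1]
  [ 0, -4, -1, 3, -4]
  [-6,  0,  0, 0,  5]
A Jordan chain for λ = 2 of length 2:
v_1 = (0, 0, -1, -1, 0)ᵀ
v_2 = (0, 0, 1, 0, 0)ᵀ

Let N = A − (2)·I. We want v_2 with N^2 v_2 = 0 but N^1 v_2 ≠ 0; then v_{j-1} := N · v_j for j = 2, …, 2.

Pick v_2 = (0, 0, 1, 0, 0)ᵀ.
Then v_1 = N · v_2 = (0, 0, -1, -1, 0)ᵀ.

Sanity check: (A − (2)·I) v_1 = (0, 0, 0, 0, 0)ᵀ = 0. ✓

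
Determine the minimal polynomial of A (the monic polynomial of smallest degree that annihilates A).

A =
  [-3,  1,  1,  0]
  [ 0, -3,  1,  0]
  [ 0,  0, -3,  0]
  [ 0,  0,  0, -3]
x^3 + 9*x^2 + 27*x + 27

The characteristic polynomial is χ_A(x) = (x + 3)^4, so the eigenvalues are known. The minimal polynomial is
  m_A(x) = Π_λ (x − λ)^{k_λ}
where k_λ is the size of the *largest* Jordan block for λ (equivalently, the smallest k with (A − λI)^k v = 0 for every generalised eigenvector v of λ).

  λ = -3: largest Jordan block has size 3, contributing (x + 3)^3

So m_A(x) = (x + 3)^3 = x^3 + 9*x^2 + 27*x + 27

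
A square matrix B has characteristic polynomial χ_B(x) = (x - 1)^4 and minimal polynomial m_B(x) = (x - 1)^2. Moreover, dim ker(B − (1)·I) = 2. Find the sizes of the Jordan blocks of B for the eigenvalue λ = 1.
Block sizes for λ = 1: [2, 2]

Step 1 — from the characteristic polynomial, algebraic multiplicity of λ = 1 is 4. From dim ker(B − (1)·I) = 2, there are exactly 2 Jordan blocks for λ = 1.
Step 2 — from the minimal polynomial, the factor (x − 1)^2 tells us the largest block for λ = 1 has size 2.
Step 3 — with total size 4, 2 blocks, and largest block 2, the block sizes (in nonincreasing order) are [2, 2].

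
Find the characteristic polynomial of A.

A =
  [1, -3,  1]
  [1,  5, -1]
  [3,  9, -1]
x^3 - 5*x^2 + 8*x - 4

Expanding det(x·I − A) (e.g. by cofactor expansion or by noting that A is similar to its Jordan form J, which has the same characteristic polynomial as A) gives
  χ_A(x) = x^3 - 5*x^2 + 8*x - 4
which factors as (x - 2)^2*(x - 1). The eigenvalues (with algebraic multiplicities) are λ = 1 with multiplicity 1, λ = 2 with multiplicity 2.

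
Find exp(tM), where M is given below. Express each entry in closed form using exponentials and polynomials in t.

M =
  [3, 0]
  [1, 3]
e^{tM} =
  [exp(3*t), 0]
  [t*exp(3*t), exp(3*t)]

Strategy: write M = P · J · P⁻¹ where J is a Jordan canonical form, so e^{tM} = P · e^{tJ} · P⁻¹, and e^{tJ} can be computed block-by-block.

M has Jordan form
J =
  [3, 1]
  [0, 3]
(up to reordering of blocks).

Per-block formulas:
  For a 2×2 Jordan block J_2(3): exp(t · J_2(3)) = e^(3t)·(I + t·N), where N is the 2×2 nilpotent shift.

After assembling e^{tJ} and conjugating by P, we get:

e^{tM} =
  [exp(3*t), 0]
  [t*exp(3*t), exp(3*t)]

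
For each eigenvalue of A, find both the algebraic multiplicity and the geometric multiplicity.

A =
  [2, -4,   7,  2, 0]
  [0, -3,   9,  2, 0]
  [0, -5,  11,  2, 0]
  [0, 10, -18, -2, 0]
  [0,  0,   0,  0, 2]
λ = 2: alg = 5, geom = 3

Step 1 — factor the characteristic polynomial to read off the algebraic multiplicities:
  χ_A(x) = (x - 2)^5

Step 2 — compute geometric multiplicities via the rank-nullity identity g(λ) = n − rank(A − λI):
  rank(A − (2)·I) = 2, so dim ker(A − (2)·I) = n − 2 = 3

Summary:
  λ = 2: algebraic multiplicity = 5, geometric multiplicity = 3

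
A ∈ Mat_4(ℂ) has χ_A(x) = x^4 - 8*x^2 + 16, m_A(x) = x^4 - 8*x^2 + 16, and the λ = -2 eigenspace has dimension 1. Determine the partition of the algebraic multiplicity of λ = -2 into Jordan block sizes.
Block sizes for λ = -2: [2]

Step 1 — from the characteristic polynomial, algebraic multiplicity of λ = -2 is 2. From dim ker(A − (-2)·I) = 1, there are exactly 1 Jordan blocks for λ = -2.
Step 2 — from the minimal polynomial, the factor (x + 2)^2 tells us the largest block for λ = -2 has size 2.
Step 3 — with total size 2, 1 blocks, and largest block 2, the block sizes (in nonincreasing order) are [2].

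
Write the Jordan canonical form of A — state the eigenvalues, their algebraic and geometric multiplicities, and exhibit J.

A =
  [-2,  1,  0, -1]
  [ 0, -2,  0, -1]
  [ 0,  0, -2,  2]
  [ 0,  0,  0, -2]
J_3(-2) ⊕ J_1(-2)

The characteristic polynomial is
  det(x·I − A) = x^4 + 8*x^3 + 24*x^2 + 32*x + 16 = (x + 2)^4

Eigenvalues and multiplicities (the geometric multiplicity of λ is n − rank(A − λI), which equals the number of Jordan blocks for λ):
  λ = -2: algebraic multiplicity = 4, geometric multiplicity = 2

Determining the block sizes for each eigenvalue:
  λ = -2: with am = 4 and gm = 2, the partition is not yet determined (e.g. several partitions of 4 into 2 parts exist). Let N = A − (-2)·I. Computing rank(N^1) = 2, rank(N^2) = 1, rank(N^3) = 0; the number of blocks of size ≥ j is rank(N^{j−1}) − rank(N^j), giving [2, 1, 1]. So we have 1 block(s) of size 3, 1 block(s) of size 1 → block sizes [3, 1]

Assembling the blocks gives a Jordan form
J =
  [-2,  1,  0,  0]
  [ 0, -2,  1,  0]
  [ 0,  0, -2,  0]
  [ 0,  0,  0, -2]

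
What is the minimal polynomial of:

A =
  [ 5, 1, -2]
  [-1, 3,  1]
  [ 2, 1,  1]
x^3 - 9*x^2 + 27*x - 27

The characteristic polynomial is χ_A(x) = (x - 3)^3, so the eigenvalues are known. The minimal polynomial is
  m_A(x) = Π_λ (x − λ)^{k_λ}
where k_λ is the size of the *largest* Jordan block for λ (equivalently, the smallest k with (A − λI)^k v = 0 for every generalised eigenvector v of λ).

  λ = 3: largest Jordan block has size 3, contributing (x − 3)^3

So m_A(x) = (x - 3)^3 = x^3 - 9*x^2 + 27*x - 27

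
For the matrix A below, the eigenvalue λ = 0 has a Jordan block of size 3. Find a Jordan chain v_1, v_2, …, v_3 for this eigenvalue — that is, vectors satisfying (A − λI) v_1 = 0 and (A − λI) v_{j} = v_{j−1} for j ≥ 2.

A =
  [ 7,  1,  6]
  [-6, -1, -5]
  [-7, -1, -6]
A Jordan chain for λ = 0 of length 3:
v_1 = (1, -1, -1)ᵀ
v_2 = (7, -6, -7)ᵀ
v_3 = (1, 0, 0)ᵀ

Let N = A − (0)·I. We want v_3 with N^3 v_3 = 0 but N^2 v_3 ≠ 0; then v_{j-1} := N · v_j for j = 3, …, 2.

Pick v_3 = (1, 0, 0)ᵀ.
Then v_2 = N · v_3 = (7, -6, -7)ᵀ.
Then v_1 = N · v_2 = (1, -1, -1)ᵀ.

Sanity check: (A − (0)·I) v_1 = (0, 0, 0)ᵀ = 0. ✓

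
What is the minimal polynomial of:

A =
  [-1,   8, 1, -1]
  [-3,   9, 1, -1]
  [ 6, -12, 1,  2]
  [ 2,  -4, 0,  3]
x^3 - 9*x^2 + 27*x - 27

The characteristic polynomial is χ_A(x) = (x - 3)^4, so the eigenvalues are known. The minimal polynomial is
  m_A(x) = Π_λ (x − λ)^{k_λ}
where k_λ is the size of the *largest* Jordan block for λ (equivalently, the smallest k with (A − λI)^k v = 0 for every generalised eigenvector v of λ).

  λ = 3: largest Jordan block has size 3, contributing (x − 3)^3

So m_A(x) = (x - 3)^3 = x^3 - 9*x^2 + 27*x - 27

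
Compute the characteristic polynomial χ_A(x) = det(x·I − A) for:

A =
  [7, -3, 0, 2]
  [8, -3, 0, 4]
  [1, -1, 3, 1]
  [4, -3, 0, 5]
x^4 - 12*x^3 + 54*x^2 - 108*x + 81

Expanding det(x·I − A) (e.g. by cofactor expansion or by noting that A is similar to its Jordan form J, which has the same characteristic polynomial as A) gives
  χ_A(x) = x^4 - 12*x^3 + 54*x^2 - 108*x + 81
which factors as (x - 3)^4. The eigenvalues (with algebraic multiplicities) are λ = 3 with multiplicity 4.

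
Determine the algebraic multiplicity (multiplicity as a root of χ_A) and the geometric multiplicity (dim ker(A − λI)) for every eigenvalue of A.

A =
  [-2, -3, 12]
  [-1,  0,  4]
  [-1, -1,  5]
λ = 1: alg = 3, geom = 2

Step 1 — factor the characteristic polynomial to read off the algebraic multiplicities:
  χ_A(x) = (x - 1)^3

Step 2 — compute geometric multiplicities via the rank-nullity identity g(λ) = n − rank(A − λI):
  rank(A − (1)·I) = 1, so dim ker(A − (1)·I) = n − 1 = 2

Summary:
  λ = 1: algebraic multiplicity = 3, geometric multiplicity = 2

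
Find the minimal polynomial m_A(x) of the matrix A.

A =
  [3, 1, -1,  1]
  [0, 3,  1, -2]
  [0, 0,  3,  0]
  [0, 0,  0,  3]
x^3 - 9*x^2 + 27*x - 27

The characteristic polynomial is χ_A(x) = (x - 3)^4, so the eigenvalues are known. The minimal polynomial is
  m_A(x) = Π_λ (x − λ)^{k_λ}
where k_λ is the size of the *largest* Jordan block for λ (equivalently, the smallest k with (A − λI)^k v = 0 for every generalised eigenvector v of λ).

  λ = 3: largest Jordan block has size 3, contributing (x − 3)^3

So m_A(x) = (x - 3)^3 = x^3 - 9*x^2 + 27*x - 27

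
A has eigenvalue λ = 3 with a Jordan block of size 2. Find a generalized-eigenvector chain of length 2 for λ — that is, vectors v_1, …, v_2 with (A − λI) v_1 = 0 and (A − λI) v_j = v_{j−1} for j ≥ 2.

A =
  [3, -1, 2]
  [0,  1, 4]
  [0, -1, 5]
A Jordan chain for λ = 3 of length 2:
v_1 = (-1, -2, -1)ᵀ
v_2 = (0, 1, 0)ᵀ

Let N = A − (3)·I. We want v_2 with N^2 v_2 = 0 but N^1 v_2 ≠ 0; then v_{j-1} := N · v_j for j = 2, …, 2.

Pick v_2 = (0, 1, 0)ᵀ.
Then v_1 = N · v_2 = (-1, -2, -1)ᵀ.

Sanity check: (A − (3)·I) v_1 = (0, 0, 0)ᵀ = 0. ✓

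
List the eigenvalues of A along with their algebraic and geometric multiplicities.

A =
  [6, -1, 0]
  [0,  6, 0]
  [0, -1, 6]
λ = 6: alg = 3, geom = 2

Step 1 — factor the characteristic polynomial to read off the algebraic multiplicities:
  χ_A(x) = (x - 6)^3

Step 2 — compute geometric multiplicities via the rank-nullity identity g(λ) = n − rank(A − λI):
  rank(A − (6)·I) = 1, so dim ker(A − (6)·I) = n − 1 = 2

Summary:
  λ = 6: algebraic multiplicity = 3, geometric multiplicity = 2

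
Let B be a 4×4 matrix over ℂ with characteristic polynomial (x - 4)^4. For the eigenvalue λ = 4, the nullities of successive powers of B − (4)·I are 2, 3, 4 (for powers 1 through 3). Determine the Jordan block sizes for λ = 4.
Block sizes for λ = 4: [3, 1]

From the dimensions of kernels of powers, the number of Jordan blocks of size at least j is d_j − d_{j−1} where d_j = dim ker(N^j) (with d_0 = 0). Computing the differences gives [2, 1, 1].
The number of blocks of size exactly k is (#blocks of size ≥ k) − (#blocks of size ≥ k + 1), so the partition is: 1 block(s) of size 1, 1 block(s) of size 3.
In nonincreasing order the block sizes are [3, 1].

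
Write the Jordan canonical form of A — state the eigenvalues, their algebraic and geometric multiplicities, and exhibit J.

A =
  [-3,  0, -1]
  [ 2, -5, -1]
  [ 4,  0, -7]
J_2(-5) ⊕ J_1(-5)

The characteristic polynomial is
  det(x·I − A) = x^3 + 15*x^2 + 75*x + 125 = (x + 5)^3

Eigenvalues and multiplicities (the geometric multiplicity of λ is n − rank(A − λI), which equals the number of Jordan blocks for λ):
  λ = -5: algebraic multiplicity = 3, geometric multiplicity = 2

Determining the block sizes for each eigenvalue:
  λ = -5: 2 blocks summing to 3 forces exactly one block of size 2 and the rest size 1 → block sizes [2, 1]

Assembling the blocks gives a Jordan form
J =
  [-5,  1,  0]
  [ 0, -5,  0]
  [ 0,  0, -5]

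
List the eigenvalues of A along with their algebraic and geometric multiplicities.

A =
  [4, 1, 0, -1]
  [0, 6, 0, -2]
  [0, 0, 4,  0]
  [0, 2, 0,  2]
λ = 4: alg = 4, geom = 3

Step 1 — factor the characteristic polynomial to read off the algebraic multiplicities:
  χ_A(x) = (x - 4)^4

Step 2 — compute geometric multiplicities via the rank-nullity identity g(λ) = n − rank(A − λI):
  rank(A − (4)·I) = 1, so dim ker(A − (4)·I) = n − 1 = 3

Summary:
  λ = 4: algebraic multiplicity = 4, geometric multiplicity = 3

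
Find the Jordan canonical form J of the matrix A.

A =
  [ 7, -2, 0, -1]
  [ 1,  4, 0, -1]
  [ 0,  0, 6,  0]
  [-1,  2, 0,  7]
J_2(6) ⊕ J_1(6) ⊕ J_1(6)

The characteristic polynomial is
  det(x·I − A) = x^4 - 24*x^3 + 216*x^2 - 864*x + 1296 = (x - 6)^4

Eigenvalues and multiplicities (the geometric multiplicity of λ is n − rank(A − λI), which equals the number of Jordan blocks for λ):
  λ = 6: algebraic multiplicity = 4, geometric multiplicity = 3

Determining the block sizes for each eigenvalue:
  λ = 6: 3 blocks summing to 4 forces exactly one block of size 2 and the rest size 1 → block sizes [2, 1, 1]

Assembling the blocks gives a Jordan form
J =
  [6, 1, 0, 0]
  [0, 6, 0, 0]
  [0, 0, 6, 0]
  [0, 0, 0, 6]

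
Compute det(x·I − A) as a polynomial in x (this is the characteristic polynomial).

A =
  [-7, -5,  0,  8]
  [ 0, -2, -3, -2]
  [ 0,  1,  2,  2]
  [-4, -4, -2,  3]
x^4 + 4*x^3 + 6*x^2 + 4*x + 1

Expanding det(x·I − A) (e.g. by cofactor expansion or by noting that A is similar to its Jordan form J, which has the same characteristic polynomial as A) gives
  χ_A(x) = x^4 + 4*x^3 + 6*x^2 + 4*x + 1
which factors as (x + 1)^4. The eigenvalues (with algebraic multiplicities) are λ = -1 with multiplicity 4.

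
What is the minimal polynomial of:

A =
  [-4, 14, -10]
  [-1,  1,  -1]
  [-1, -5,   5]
x^3 - 2*x^2 - 20*x - 24

The characteristic polynomial is χ_A(x) = (x - 6)*(x + 2)^2, so the eigenvalues are known. The minimal polynomial is
  m_A(x) = Π_λ (x − λ)^{k_λ}
where k_λ is the size of the *largest* Jordan block for λ (equivalently, the smallest k with (A − λI)^k v = 0 for every generalised eigenvector v of λ).

  λ = -2: largest Jordan block has size 2, contributing (x + 2)^2
  λ = 6: largest Jordan block has size 1, contributing (x − 6)

So m_A(x) = (x - 6)*(x + 2)^2 = x^3 - 2*x^2 - 20*x - 24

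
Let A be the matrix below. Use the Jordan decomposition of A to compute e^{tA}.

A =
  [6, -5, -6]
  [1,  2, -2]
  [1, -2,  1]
e^{tA} =
  [-t^2*exp(3*t) + 3*t*exp(3*t) + exp(3*t), t^2*exp(3*t) - 5*t*exp(3*t), 2*t^2*exp(3*t) - 6*t*exp(3*t)]
  [t*exp(3*t), -t*exp(3*t) + exp(3*t), -2*t*exp(3*t)]
  [-t^2*exp(3*t)/2 + t*exp(3*t), t^2*exp(3*t)/2 - 2*t*exp(3*t), t^2*exp(3*t) - 2*t*exp(3*t) + exp(3*t)]

Strategy: write A = P · J · P⁻¹ where J is a Jordan canonical form, so e^{tA} = P · e^{tJ} · P⁻¹, and e^{tJ} can be computed block-by-block.

A has Jordan form
J =
  [3, 1, 0]
  [0, 3, 1]
  [0, 0, 3]
(up to reordering of blocks).

Per-block formulas:
  For a 3×3 Jordan block J_3(3): exp(t · J_3(3)) = e^(3t)·(I + t·N + (t^2/2)·N^2), where N is the 3×3 nilpotent shift.

After assembling e^{tJ} and conjugating by P, we get:

e^{tA} =
  [-t^2*exp(3*t) + 3*t*exp(3*t) + exp(3*t), t^2*exp(3*t) - 5*t*exp(3*t), 2*t^2*exp(3*t) - 6*t*exp(3*t)]
  [t*exp(3*t), -t*exp(3*t) + exp(3*t), -2*t*exp(3*t)]
  [-t^2*exp(3*t)/2 + t*exp(3*t), t^2*exp(3*t)/2 - 2*t*exp(3*t), t^2*exp(3*t) - 2*t*exp(3*t) + exp(3*t)]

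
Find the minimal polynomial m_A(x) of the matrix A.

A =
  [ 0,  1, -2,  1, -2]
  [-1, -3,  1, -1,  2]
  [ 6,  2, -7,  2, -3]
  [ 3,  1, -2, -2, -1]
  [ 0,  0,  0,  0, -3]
x^3 + 9*x^2 + 27*x + 27

The characteristic polynomial is χ_A(x) = (x + 3)^5, so the eigenvalues are known. The minimal polynomial is
  m_A(x) = Π_λ (x − λ)^{k_λ}
where k_λ is the size of the *largest* Jordan block for λ (equivalently, the smallest k with (A − λI)^k v = 0 for every generalised eigenvector v of λ).

  λ = -3: largest Jordan block has size 3, contributing (x + 3)^3

So m_A(x) = (x + 3)^3 = x^3 + 9*x^2 + 27*x + 27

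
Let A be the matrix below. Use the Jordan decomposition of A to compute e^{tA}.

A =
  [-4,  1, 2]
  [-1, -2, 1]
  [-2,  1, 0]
e^{tA} =
  [-t^2*exp(-2*t)/2 - 2*t*exp(-2*t) + exp(-2*t), t*exp(-2*t), t^2*exp(-2*t)/2 + 2*t*exp(-2*t)]
  [-t*exp(-2*t), exp(-2*t), t*exp(-2*t)]
  [-t^2*exp(-2*t)/2 - 2*t*exp(-2*t), t*exp(-2*t), t^2*exp(-2*t)/2 + 2*t*exp(-2*t) + exp(-2*t)]

Strategy: write A = P · J · P⁻¹ where J is a Jordan canonical form, so e^{tA} = P · e^{tJ} · P⁻¹, and e^{tJ} can be computed block-by-block.

A has Jordan form
J =
  [-2,  1,  0]
  [ 0, -2,  1]
  [ 0,  0, -2]
(up to reordering of blocks).

Per-block formulas:
  For a 3×3 Jordan block J_3(-2): exp(t · J_3(-2)) = e^(-2t)·(I + t·N + (t^2/2)·N^2), where N is the 3×3 nilpotent shift.

After assembling e^{tJ} and conjugating by P, we get:

e^{tA} =
  [-t^2*exp(-2*t)/2 - 2*t*exp(-2*t) + exp(-2*t), t*exp(-2*t), t^2*exp(-2*t)/2 + 2*t*exp(-2*t)]
  [-t*exp(-2*t), exp(-2*t), t*exp(-2*t)]
  [-t^2*exp(-2*t)/2 - 2*t*exp(-2*t), t*exp(-2*t), t^2*exp(-2*t)/2 + 2*t*exp(-2*t) + exp(-2*t)]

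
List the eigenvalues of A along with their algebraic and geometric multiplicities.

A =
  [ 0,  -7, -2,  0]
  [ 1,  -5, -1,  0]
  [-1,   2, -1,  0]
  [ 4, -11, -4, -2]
λ = -2: alg = 4, geom = 2

Step 1 — factor the characteristic polynomial to read off the algebraic multiplicities:
  χ_A(x) = (x + 2)^4

Step 2 — compute geometric multiplicities via the rank-nullity identity g(λ) = n − rank(A − λI):
  rank(A − (-2)·I) = 2, so dim ker(A − (-2)·I) = n − 2 = 2

Summary:
  λ = -2: algebraic multiplicity = 4, geometric multiplicity = 2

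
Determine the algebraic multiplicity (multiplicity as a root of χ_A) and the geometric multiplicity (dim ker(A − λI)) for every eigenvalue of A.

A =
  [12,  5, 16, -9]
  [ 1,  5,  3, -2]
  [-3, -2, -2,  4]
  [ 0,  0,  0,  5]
λ = 5: alg = 4, geom = 2

Step 1 — factor the characteristic polynomial to read off the algebraic multiplicities:
  χ_A(x) = (x - 5)^4

Step 2 — compute geometric multiplicities via the rank-nullity identity g(λ) = n − rank(A − λI):
  rank(A − (5)·I) = 2, so dim ker(A − (5)·I) = n − 2 = 2

Summary:
  λ = 5: algebraic multiplicity = 4, geometric multiplicity = 2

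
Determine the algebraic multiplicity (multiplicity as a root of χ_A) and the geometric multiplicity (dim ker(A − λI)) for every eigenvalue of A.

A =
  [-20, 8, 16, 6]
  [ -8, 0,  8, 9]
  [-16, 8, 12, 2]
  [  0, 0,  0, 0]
λ = -4: alg = 2, geom = 2; λ = 0: alg = 2, geom = 1

Step 1 — factor the characteristic polynomial to read off the algebraic multiplicities:
  χ_A(x) = x^2*(x + 4)^2

Step 2 — compute geometric multiplicities via the rank-nullity identity g(λ) = n − rank(A − λI):
  rank(A − (-4)·I) = 2, so dim ker(A − (-4)·I) = n − 2 = 2
  rank(A − (0)·I) = 3, so dim ker(A − (0)·I) = n − 3 = 1

Summary:
  λ = -4: algebraic multiplicity = 2, geometric multiplicity = 2
  λ = 0: algebraic multiplicity = 2, geometric multiplicity = 1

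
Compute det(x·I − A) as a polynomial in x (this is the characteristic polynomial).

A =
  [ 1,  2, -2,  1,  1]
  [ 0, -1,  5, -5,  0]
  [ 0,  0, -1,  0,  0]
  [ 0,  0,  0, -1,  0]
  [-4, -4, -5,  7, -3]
x^5 + 5*x^4 + 10*x^3 + 10*x^2 + 5*x + 1

Expanding det(x·I − A) (e.g. by cofactor expansion or by noting that A is similar to its Jordan form J, which has the same characteristic polynomial as A) gives
  χ_A(x) = x^5 + 5*x^4 + 10*x^3 + 10*x^2 + 5*x + 1
which factors as (x + 1)^5. The eigenvalues (with algebraic multiplicities) are λ = -1 with multiplicity 5.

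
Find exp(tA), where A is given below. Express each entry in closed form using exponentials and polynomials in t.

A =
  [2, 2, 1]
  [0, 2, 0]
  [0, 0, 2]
e^{tA} =
  [exp(2*t), 2*t*exp(2*t), t*exp(2*t)]
  [0, exp(2*t), 0]
  [0, 0, exp(2*t)]

Strategy: write A = P · J · P⁻¹ where J is a Jordan canonical form, so e^{tA} = P · e^{tJ} · P⁻¹, and e^{tJ} can be computed block-by-block.

A has Jordan form
J =
  [2, 1, 0]
  [0, 2, 0]
  [0, 0, 2]
(up to reordering of blocks).

Per-block formulas:
  For a 2×2 Jordan block J_2(2): exp(t · J_2(2)) = e^(2t)·(I + t·N), where N is the 2×2 nilpotent shift.
  For a 1×1 block at λ = 2: exp(t · [2]) = [e^(2t)].

After assembling e^{tJ} and conjugating by P, we get:

e^{tA} =
  [exp(2*t), 2*t*exp(2*t), t*exp(2*t)]
  [0, exp(2*t), 0]
  [0, 0, exp(2*t)]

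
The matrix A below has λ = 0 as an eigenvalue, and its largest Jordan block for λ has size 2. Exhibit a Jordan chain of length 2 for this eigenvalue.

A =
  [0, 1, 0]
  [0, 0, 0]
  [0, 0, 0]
A Jordan chain for λ = 0 of length 2:
v_1 = (1, 0, 0)ᵀ
v_2 = (0, 1, 0)ᵀ

Let N = A − (0)·I. We want v_2 with N^2 v_2 = 0 but N^1 v_2 ≠ 0; then v_{j-1} := N · v_j for j = 2, …, 2.

Pick v_2 = (0, 1, 0)ᵀ.
Then v_1 = N · v_2 = (1, 0, 0)ᵀ.

Sanity check: (A − (0)·I) v_1 = (0, 0, 0)ᵀ = 0. ✓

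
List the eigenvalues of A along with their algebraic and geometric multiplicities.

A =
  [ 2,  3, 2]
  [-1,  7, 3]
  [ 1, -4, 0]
λ = 3: alg = 3, geom = 1

Step 1 — factor the characteristic polynomial to read off the algebraic multiplicities:
  χ_A(x) = (x - 3)^3

Step 2 — compute geometric multiplicities via the rank-nullity identity g(λ) = n − rank(A − λI):
  rank(A − (3)·I) = 2, so dim ker(A − (3)·I) = n − 2 = 1

Summary:
  λ = 3: algebraic multiplicity = 3, geometric multiplicity = 1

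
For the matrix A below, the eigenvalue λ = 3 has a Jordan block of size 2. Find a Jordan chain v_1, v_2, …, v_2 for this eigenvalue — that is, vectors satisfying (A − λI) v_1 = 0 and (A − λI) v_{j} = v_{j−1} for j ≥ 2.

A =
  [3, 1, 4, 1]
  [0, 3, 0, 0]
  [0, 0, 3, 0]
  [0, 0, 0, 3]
A Jordan chain for λ = 3 of length 2:
v_1 = (1, 0, 0, 0)ᵀ
v_2 = (0, 1, 0, 0)ᵀ

Let N = A − (3)·I. We want v_2 with N^2 v_2 = 0 but N^1 v_2 ≠ 0; then v_{j-1} := N · v_j for j = 2, …, 2.

Pick v_2 = (0, 1, 0, 0)ᵀ.
Then v_1 = N · v_2 = (1, 0, 0, 0)ᵀ.

Sanity check: (A − (3)·I) v_1 = (0, 0, 0, 0)ᵀ = 0. ✓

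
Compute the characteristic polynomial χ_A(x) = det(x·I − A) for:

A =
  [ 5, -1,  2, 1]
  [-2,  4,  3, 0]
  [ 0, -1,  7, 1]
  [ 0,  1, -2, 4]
x^4 - 20*x^3 + 150*x^2 - 500*x + 625

Expanding det(x·I − A) (e.g. by cofactor expansion or by noting that A is similar to its Jordan form J, which has the same characteristic polynomial as A) gives
  χ_A(x) = x^4 - 20*x^3 + 150*x^2 - 500*x + 625
which factors as (x - 5)^4. The eigenvalues (with algebraic multiplicities) are λ = 5 with multiplicity 4.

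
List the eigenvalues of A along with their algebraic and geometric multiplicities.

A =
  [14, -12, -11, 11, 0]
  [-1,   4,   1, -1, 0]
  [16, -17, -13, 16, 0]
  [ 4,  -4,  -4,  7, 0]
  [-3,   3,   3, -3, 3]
λ = 3: alg = 5, geom = 3

Step 1 — factor the characteristic polynomial to read off the algebraic multiplicities:
  χ_A(x) = (x - 3)^5

Step 2 — compute geometric multiplicities via the rank-nullity identity g(λ) = n − rank(A − λI):
  rank(A − (3)·I) = 2, so dim ker(A − (3)·I) = n − 2 = 3

Summary:
  λ = 3: algebraic multiplicity = 5, geometric multiplicity = 3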